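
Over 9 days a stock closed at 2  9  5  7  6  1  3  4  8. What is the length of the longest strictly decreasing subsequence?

4

Let dp[i] be the longest strictly decreasing subsequence ending at i:
i:     1 2 3 4 5 6 7 8 9
a[i]:  2 9 5 7 6 1 3 4 8
dp:    1 1 2 2 3 4 4 4 2
Maximum is 4.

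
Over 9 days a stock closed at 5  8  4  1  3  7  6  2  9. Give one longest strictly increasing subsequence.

1, 3, 7, 9

Patience tails give the LIS length; then backtrack through the dp parents:
5 → extends → [5]
8 → extends → [5, 8]
4 → replaces 5 → [4, 8]
1 → replaces 4 → [1, 8]
3 → replaces 8 → [1, 3]
7 → extends → [1, 3, 7]
6 → replaces 7 → [1, 3, 6]
2 → replaces 3 → [1, 2, 6]
9 → extends → [1, 2, 6, 9]
Length 4; one witness is 1, 3, 7, 9.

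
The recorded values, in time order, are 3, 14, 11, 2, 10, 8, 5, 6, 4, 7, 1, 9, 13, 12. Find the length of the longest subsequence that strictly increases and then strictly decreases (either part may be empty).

8

inc[i] = longest strictly increasing subsequence ending at i; dec[i] = longest strictly decreasing subsequence starting at i:
i:      1  2  3  4  5  6  7  8  9 10 11 12 13 14
a[i]:   3 14 11  2 10  8  5  6  4  7  1  9 13 12
inc:    1  2  2  1  2  2  2  3  2  4  1  5  6  6
dec:    3  7  6  2  5  4  3  3  2  2  1  1  2  1
Best peak at i=2 (value 14): inc=2, dec=7, length 2+7−1 = 8.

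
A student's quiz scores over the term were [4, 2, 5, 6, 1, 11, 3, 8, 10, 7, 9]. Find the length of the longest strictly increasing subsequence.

Track the smallest tail for each achievable length (strict):
4 → extends → [4]
2 → replaces 4 → [2]
5 → extends → [2, 5]
6 → extends → [2, 5, 6]
1 → replaces 2 → [1, 5, 6]
11 → extends → [1, 5, 6, 11]
3 → replaces 5 → [1, 3, 6, 11]
8 → replaces 11 → [1, 3, 6, 8]
10 → extends → [1, 3, 6, 8, 10]
7 → replaces 8 → [1, 3, 6, 7, 10]
9 → replaces 10 → [1, 3, 6, 7, 9]
Five tails, so the longest strictly increasing subsequence has length 5 (e.g. 4, 5, 6, 8, 10).

5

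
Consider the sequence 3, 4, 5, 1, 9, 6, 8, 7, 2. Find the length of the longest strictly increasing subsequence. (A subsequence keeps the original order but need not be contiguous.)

5

Let dp[i] be the length of the longest such subsequence ending at index i:
i:     1 2 3 4 5 6 7 8 9
a[i]:  3 4 5 1 9 6 8 7 2
dp:    1 2 3 1 4 4 5 5 2
Maximum dp value is 5.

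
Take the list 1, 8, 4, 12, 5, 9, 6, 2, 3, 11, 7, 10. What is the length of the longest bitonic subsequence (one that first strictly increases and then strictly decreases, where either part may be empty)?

inc[i] = longest strictly increasing subsequence ending at i; dec[i] = longest strictly decreasing subsequence starting at i:
i:      1  2  3  4  5  6  7  8  9 10 11 12
a[i]:   1  8  4 12  5  9  6  2  3 11  7 10
inc:    1  2  2  3  3  4  4  2  3  5  5  6
dec:    1  3  2  4  2  3  2  1  1  2  1  1
Best peak at i=4 (value 12): inc=3, dec=4, length 3+4−1 = 6.

6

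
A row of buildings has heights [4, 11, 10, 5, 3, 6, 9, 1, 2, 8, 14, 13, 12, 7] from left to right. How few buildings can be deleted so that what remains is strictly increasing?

9

Fewest deletions = n − (longest strictly increasing subsequence).
Patience tails:
4 → extends → [4]
11 → extends → [4, 11]
10 → replaces 11 → [4, 10]
5 → replaces 10 → [4, 5]
3 → replaces 4 → [3, 5]
6 → extends → [3, 5, 6]
9 → extends → [3, 5, 6, 9]
1 → replaces 3 → [1, 5, 6, 9]
2 → replaces 5 → [1, 2, 6, 9]
8 → replaces 9 → [1, 2, 6, 8]
14 → extends → [1, 2, 6, 8, 14]
13 → replaces 14 → [1, 2, 6, 8, 13]
12 → replaces 13 → [1, 2, 6, 8, 12]
7 → replaces 8 → [1, 2, 6, 7, 12]
Longest strictly increasing subsequence has length 5, so deletions = 14 − 5 = 9.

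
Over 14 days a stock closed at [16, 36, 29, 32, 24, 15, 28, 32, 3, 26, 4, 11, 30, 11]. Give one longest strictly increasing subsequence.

Patience tails give the LIS length; then backtrack through the dp parents:
16 → extends → [16]
36 → extends → [16, 36]
29 → replaces 36 → [16, 29]
32 → extends → [16, 29, 32]
24 → replaces 29 → [16, 24, 32]
15 → replaces 16 → [15, 24, 32]
28 → replaces 32 → [15, 24, 28]
32 → extends → [15, 24, 28, 32]
3 → replaces 15 → [3, 24, 28, 32]
26 → replaces 28 → [3, 24, 26, 32]
4 → replaces 24 → [3, 4, 26, 32]
11 → replaces 26 → [3, 4, 11, 32]
30 → replaces 32 → [3, 4, 11, 30]
11 → already a tail → [3, 4, 11, 30]
Length 4; one witness is 16, 24, 28, 32.

16, 24, 28, 32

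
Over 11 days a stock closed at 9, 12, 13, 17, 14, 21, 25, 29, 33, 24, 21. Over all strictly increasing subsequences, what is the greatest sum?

159

Let S[i] be the best sum of a strictly increasing subsequence ending at i:
i:       1   2   3   4   5   6   7   8   9  10  11
a[i]:    9  12  13  17  14  21  25  29  33  24  21
S:       9  21  34  51  48  72  97 126 159  96  72
Maximum is 159 (e.g. 9 + 12 + 13 + 17 + 21 + 25 + 29 + 33).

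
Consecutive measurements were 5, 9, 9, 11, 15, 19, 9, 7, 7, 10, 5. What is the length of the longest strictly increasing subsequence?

Track the smallest tail for each achievable length (strict):
5 → extends → [5]
9 → extends → [5, 9]
9 → already a tail → [5, 9]
11 → extends → [5, 9, 11]
15 → extends → [5, 9, 11, 15]
19 → extends → [5, 9, 11, 15, 19]
9 → already a tail → [5, 9, 11, 15, 19]
7 → replaces 9 → [5, 7, 11, 15, 19]
7 → already a tail → [5, 7, 11, 15, 19]
10 → replaces 11 → [5, 7, 10, 15, 19]
5 → already a tail → [5, 7, 10, 15, 19]
Five tails, so the longest strictly increasing subsequence has length 5 (e.g. 5, 9, 11, 15, 19).

5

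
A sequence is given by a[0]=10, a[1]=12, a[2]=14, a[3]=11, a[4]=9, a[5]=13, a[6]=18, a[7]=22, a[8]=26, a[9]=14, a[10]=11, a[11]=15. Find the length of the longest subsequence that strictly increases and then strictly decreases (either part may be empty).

inc[i] = longest strictly increasing subsequence ending at i; dec[i] = longest strictly decreasing subsequence starting at i:
i:      0  1  2  3  4  5  6  7  8  9 10 11
a[i]:  10 12 14 11  9 13 18 22 26 14 11 15
inc:    1  2  3  2  1  3  4  5  6  4  2  5
dec:    2  3  3  2  1  2  3  3  3  2  1  1
Best peak at i=8 (value 26): inc=6, dec=3, length 6+3−1 = 8.

8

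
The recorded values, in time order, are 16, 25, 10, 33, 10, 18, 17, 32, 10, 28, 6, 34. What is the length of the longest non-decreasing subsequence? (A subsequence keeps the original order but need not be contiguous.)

5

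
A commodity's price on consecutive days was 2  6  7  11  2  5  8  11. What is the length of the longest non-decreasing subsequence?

5

Track the smallest tail for each achievable length (allowing ties):
2 → extends → [2]
6 → extends → [2, 6]
7 → extends → [2, 6, 7]
11 → extends → [2, 6, 7, 11]
2 → replaces 6 → [2, 2, 7, 11]
5 → replaces 7 → [2, 2, 5, 11]
8 → replaces 11 → [2, 2, 5, 8]
11 → extends → [2, 2, 5, 8, 11]
Five tails, so the longest non-decreasing subsequence has length 5 (e.g. 2, 6, 7, 11, 11).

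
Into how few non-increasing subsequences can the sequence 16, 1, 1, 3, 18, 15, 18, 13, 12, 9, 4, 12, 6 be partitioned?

4

The minimum number of non-increasing subsequences covering a sequence equals the length of its longest strictly increasing subsequence.
LIS length is 4 (e.g. 1, 3, 15, 18), so 4 piles are needed.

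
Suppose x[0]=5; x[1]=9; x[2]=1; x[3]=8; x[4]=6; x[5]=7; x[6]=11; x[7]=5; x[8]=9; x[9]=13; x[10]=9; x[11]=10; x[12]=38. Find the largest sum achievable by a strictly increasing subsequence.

Let S[i] be the best sum of a strictly increasing subsequence ending at i:
i:      0  1  2  3  4  5  6  7  8  9 10 11 12
x[i]:   5  9  1  8  6  7 11  5  9 13  9 10 38
S:      5 14  1 13 11 18 29  6 27 42 27 37 80
Maximum is 80 (e.g. 5 + 6 + 7 + 11 + 13 + 38).

80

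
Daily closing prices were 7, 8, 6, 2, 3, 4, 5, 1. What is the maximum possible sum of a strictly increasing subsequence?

Let S[i] be the best sum of a strictly increasing subsequence ending at i:
i:      1  2  3  4  5  6  7  8
a[i]:   7  8  6  2  3  4  5  1
S:      7 15  6  2  5  9 14  1
Maximum is 15 (e.g. 7 + 8).

15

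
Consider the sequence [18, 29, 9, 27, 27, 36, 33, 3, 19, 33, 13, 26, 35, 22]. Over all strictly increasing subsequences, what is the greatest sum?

Let S[i] be the best sum of a strictly increasing subsequence ending at i:
i:       1   2   3   4   5   6   7   8   9  10  11  12  13  14
a[i]:   18  29   9  27  27  36  33   3  19  33  13  26  35  22
S:      18  47   9  45  45  83  80   3  37  80  22  63 115  59
Maximum is 115 (e.g. 18 + 29 + 33 + 35).

115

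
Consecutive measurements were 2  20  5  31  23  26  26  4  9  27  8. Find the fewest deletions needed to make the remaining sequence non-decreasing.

5

Fewest deletions = n − (longest non-decreasing subsequence).
i:      1  2  3  4  5  6  7  8  9 10 11
a[i]:   2 20  5 31 23 26 26  4  9 27  8
dp:     1  2  2  3  3  4  5  2  3  6  3
max dp = 6, so deletions = 11 − 6 = 5.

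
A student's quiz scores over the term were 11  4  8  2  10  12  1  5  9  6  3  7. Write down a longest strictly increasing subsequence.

4, 8, 10, 12

Patience tails give the LIS length; then backtrack through the dp parents:
11 → extends → [11]
4 → replaces 11 → [4]
8 → extends → [4, 8]
2 → replaces 4 → [2, 8]
10 → extends → [2, 8, 10]
12 → extends → [2, 8, 10, 12]
1 → replaces 2 → [1, 8, 10, 12]
5 → replaces 8 → [1, 5, 10, 12]
9 → replaces 10 → [1, 5, 9, 12]
6 → replaces 9 → [1, 5, 6, 12]
3 → replaces 5 → [1, 3, 6, 12]
7 → replaces 12 → [1, 3, 6, 7]
Length 4; one witness is 4, 8, 10, 12.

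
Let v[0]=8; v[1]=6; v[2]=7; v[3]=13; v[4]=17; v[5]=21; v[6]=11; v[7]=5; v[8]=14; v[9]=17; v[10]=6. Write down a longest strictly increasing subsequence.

6, 7, 13, 17, 21

Patience tails give the LIS length; then backtrack through the dp parents:
8 → extends → [8]
6 → replaces 8 → [6]
7 → extends → [6, 7]
13 → extends → [6, 7, 13]
17 → extends → [6, 7, 13, 17]
21 → extends → [6, 7, 13, 17, 21]
11 → replaces 13 → [6, 7, 11, 17, 21]
5 → replaces 6 → [5, 7, 11, 17, 21]
14 → replaces 17 → [5, 7, 11, 14, 21]
17 → replaces 21 → [5, 7, 11, 14, 17]
6 → replaces 7 → [5, 6, 11, 14, 17]
Length 5; one witness is 6, 7, 13, 17, 21.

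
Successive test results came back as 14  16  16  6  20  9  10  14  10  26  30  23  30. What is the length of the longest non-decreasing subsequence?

7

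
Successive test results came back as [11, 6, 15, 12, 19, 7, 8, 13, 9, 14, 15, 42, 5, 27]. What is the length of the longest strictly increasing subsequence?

7

Let dp[i] be the length of the longest such subsequence ending at index i:
i:      1  2  3  4  5  6  7  8  9 10 11 12 13 14
a[i]:  11  6 15 12 19  7  8 13  9 14 15 42  5 27
dp:     1  1  2  2  3  2  3  4  4  5  6  7  1  7
Maximum dp value is 7.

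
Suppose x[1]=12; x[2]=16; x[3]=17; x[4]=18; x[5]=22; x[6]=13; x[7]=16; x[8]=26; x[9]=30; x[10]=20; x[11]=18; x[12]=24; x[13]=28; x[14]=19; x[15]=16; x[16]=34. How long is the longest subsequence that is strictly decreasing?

Let dp[i] be the longest strictly decreasing subsequence ending at i:
i:      1  2  3  4  5  6  7  8  9 10 11 12 13 14 15 16
x[i]:  12 16 17 18 22 13 16 26 30 20 18 24 28 19 16 34
dp:     1  1  1  1  1  2  2  1  1  2  3  2  2  3  4  1
Maximum is 4.

4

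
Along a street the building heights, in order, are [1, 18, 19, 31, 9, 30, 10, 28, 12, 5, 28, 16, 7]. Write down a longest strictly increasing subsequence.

1, 9, 10, 12, 28

Patience tails give the LIS length; then backtrack through the dp parents:
1 → extends → [1]
18 → extends → [1, 18]
19 → extends → [1, 18, 19]
31 → extends → [1, 18, 19, 31]
9 → replaces 18 → [1, 9, 19, 31]
30 → replaces 31 → [1, 9, 19, 30]
10 → replaces 19 → [1, 9, 10, 30]
28 → replaces 30 → [1, 9, 10, 28]
12 → replaces 28 → [1, 9, 10, 12]
5 → replaces 9 → [1, 5, 10, 12]
28 → extends → [1, 5, 10, 12, 28]
16 → replaces 28 → [1, 5, 10, 12, 16]
7 → replaces 10 → [1, 5, 7, 12, 16]
Length 5; one witness is 1, 9, 10, 12, 28.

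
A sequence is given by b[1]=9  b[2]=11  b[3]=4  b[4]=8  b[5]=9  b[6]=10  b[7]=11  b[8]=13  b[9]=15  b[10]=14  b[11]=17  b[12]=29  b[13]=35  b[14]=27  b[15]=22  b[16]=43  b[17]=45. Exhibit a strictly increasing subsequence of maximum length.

Patience tails give the LIS length; then backtrack through the dp parents:
9 → extends → [9]
11 → extends → [9, 11]
4 → replaces 9 → [4, 11]
8 → replaces 11 → [4, 8]
9 → extends → [4, 8, 9]
10 → extends → [4, 8, 9, 10]
11 → extends → [4, 8, 9, 10, 11]
13 → extends → [4, 8, 9, 10, 11, 13]
15 → extends → [4, 8, 9, 10, 11, 13, 15]
14 → replaces 15 → [4, 8, 9, 10, 11, 13, 14]
17 → extends → [4, 8, 9, 10, 11, 13, 14, 17]
29 → extends → [4, 8, 9, 10, 11, 13, 14, 17, 29]
35 → extends → [4, 8, 9, 10, 11, 13, 14, 17, 29, 35]
27 → replaces 29 → [4, 8, 9, 10, 11, 13, 14, 17, 27, 35]
22 → replaces 27 → [4, 8, 9, 10, 11, 13, 14, 17, 22, 35]
43 → extends → [4, 8, 9, 10, 11, 13, 14, 17, 22, 35, 43]
45 → extends → [4, 8, 9, 10, 11, 13, 14, 17, 22, 35, 43, 45]
Length 12; one witness is 4, 8, 9, 10, 11, 13, 15, 17, 29, 35, 43, 45.

4, 8, 9, 10, 11, 13, 15, 17, 29, 35, 43, 45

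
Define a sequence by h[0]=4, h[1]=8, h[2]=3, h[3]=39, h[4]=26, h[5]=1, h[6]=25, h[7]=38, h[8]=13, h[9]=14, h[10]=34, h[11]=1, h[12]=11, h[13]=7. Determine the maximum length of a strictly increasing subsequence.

5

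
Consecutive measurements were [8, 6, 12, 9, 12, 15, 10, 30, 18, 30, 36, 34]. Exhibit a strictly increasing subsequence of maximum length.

8, 9, 12, 15, 18, 30, 36

Patience tails give the LIS length; then backtrack through the dp parents:
8 → extends → [8]
6 → replaces 8 → [6]
12 → extends → [6, 12]
9 → replaces 12 → [6, 9]
12 → extends → [6, 9, 12]
15 → extends → [6, 9, 12, 15]
10 → replaces 12 → [6, 9, 10, 15]
30 → extends → [6, 9, 10, 15, 30]
18 → replaces 30 → [6, 9, 10, 15, 18]
30 → extends → [6, 9, 10, 15, 18, 30]
36 → extends → [6, 9, 10, 15, 18, 30, 36]
34 → replaces 36 → [6, 9, 10, 15, 18, 30, 34]
Length 7; one witness is 8, 9, 12, 15, 18, 30, 36.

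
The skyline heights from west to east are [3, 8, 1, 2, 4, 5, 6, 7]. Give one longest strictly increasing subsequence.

Patience tails give the LIS length; then backtrack through the dp parents:
3 → extends → [3]
8 → extends → [3, 8]
1 → replaces 3 → [1, 8]
2 → replaces 8 → [1, 2]
4 → extends → [1, 2, 4]
5 → extends → [1, 2, 4, 5]
6 → extends → [1, 2, 4, 5, 6]
7 → extends → [1, 2, 4, 5, 6, 7]
Length 6; one witness is 1, 2, 4, 5, 6, 7.

1, 2, 4, 5, 6, 7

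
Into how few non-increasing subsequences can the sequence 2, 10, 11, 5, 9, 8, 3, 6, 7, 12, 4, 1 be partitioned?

5

Place each on the leftmost legal pile:
2 → new pile 1 (tops now [2])
10 → new pile 2 (tops now [2, 10])
11 → new pile 3 (tops now [2, 10, 11])
5 → pile 2 (tops now [2, 5, 11])
9 → pile 3 (tops now [2, 5, 9])
8 → pile 3 (tops now [2, 5, 8])
3 → pile 2 (tops now [2, 3, 8])
6 → pile 3 (tops now [2, 3, 6])
7 → new pile 4 (tops now [2, 3, 6, 7])
12 → new pile 5 (tops now [2, 3, 6, 7, 12])
4 → pile 3 (tops now [2, 3, 4, 7, 12])
1 → pile 1 (tops now [1, 3, 4, 7, 12])
Five piles.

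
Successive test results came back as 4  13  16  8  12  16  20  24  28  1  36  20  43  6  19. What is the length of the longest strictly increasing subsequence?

9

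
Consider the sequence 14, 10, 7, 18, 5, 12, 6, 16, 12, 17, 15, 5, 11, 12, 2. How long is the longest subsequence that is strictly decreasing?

Let dp[i] be the longest strictly decreasing subsequence ending at i:
i:      1  2  3  4  5  6  7  8  9 10 11 12 13 14 15
a[i]:  14 10  7 18  5 12  6 16 12 17 15  5 11 12  2
dp:     1  2  3  1  4  2  4  2  3  2  3  5  4  4  6
Maximum is 6.

6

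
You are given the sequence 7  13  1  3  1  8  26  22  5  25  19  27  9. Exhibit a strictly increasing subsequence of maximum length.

1, 3, 8, 22, 25, 27

Patience tails give the LIS length; then backtrack through the dp parents:
7 → extends → [7]
13 → extends → [7, 13]
1 → replaces 7 → [1, 13]
3 → replaces 13 → [1, 3]
1 → already a tail → [1, 3]
8 → extends → [1, 3, 8]
26 → extends → [1, 3, 8, 26]
22 → replaces 26 → [1, 3, 8, 22]
5 → replaces 8 → [1, 3, 5, 22]
25 → extends → [1, 3, 5, 22, 25]
19 → replaces 22 → [1, 3, 5, 19, 25]
27 → extends → [1, 3, 5, 19, 25, 27]
9 → replaces 19 → [1, 3, 5, 9, 25, 27]
Length 6; one witness is 1, 3, 8, 22, 25, 27.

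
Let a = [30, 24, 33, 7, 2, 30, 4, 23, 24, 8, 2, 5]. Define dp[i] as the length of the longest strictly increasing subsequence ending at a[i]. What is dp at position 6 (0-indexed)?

dp[i] = 1 + max{dp[j] : j<i, a[j]<a[i]} (or 1 if no such j):
i:      0  1  2  3  4  5  6  7  8  9 10 11
a[i]:  30 24 33  7  2 30  4 23 24  8  2  5
dp:     1  1  2  1  1  2  2  3  4  3  1  3
At index 6 the value is 2.

2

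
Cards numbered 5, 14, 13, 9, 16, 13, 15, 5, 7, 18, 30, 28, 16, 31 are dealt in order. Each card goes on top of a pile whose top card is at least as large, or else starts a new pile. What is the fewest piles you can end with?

Place each on the leftmost legal pile:
5 → new pile 1 (tops now [5])
14 → new pile 2 (tops now [5, 14])
13 → pile 2 (tops now [5, 13])
9 → pile 2 (tops now [5, 9])
16 → new pile 3 (tops now [5, 9, 16])
13 → pile 3 (tops now [5, 9, 13])
15 → new pile 4 (tops now [5, 9, 13, 15])
5 → pile 1 (tops now [5, 9, 13, 15])
7 → pile 2 (tops now [5, 7, 13, 15])
18 → new pile 5 (tops now [5, 7, 13, 15, 18])
30 → new pile 6 (tops now [5, 7, 13, 15, 18, 30])
28 → pile 6 (tops now [5, 7, 13, 15, 18, 28])
16 → pile 5 (tops now [5, 7, 13, 15, 16, 28])
31 → new pile 7 (tops now [5, 7, 13, 15, 16, 28, 31])
Seven piles.

7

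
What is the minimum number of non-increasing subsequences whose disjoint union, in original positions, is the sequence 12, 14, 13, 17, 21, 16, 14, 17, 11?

The minimum number of non-increasing subsequences covering a sequence equals the length of its longest strictly increasing subsequence.
LIS length is 4 (e.g. 12, 14, 17, 21), so 4 piles are needed.

4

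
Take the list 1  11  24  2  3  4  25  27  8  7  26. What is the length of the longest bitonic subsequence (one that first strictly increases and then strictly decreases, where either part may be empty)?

inc[i] = longest strictly increasing subsequence ending at i; dec[i] = longest strictly decreasing subsequence starting at i:
i:      1  2  3  4  5  6  7  8  9 10 11
a[i]:   1 11 24  2  3  4 25 27  8  7 26
inc:    1  2  3  2  3  4  5  6  5  5  6
dec:    1  3  3  1  1  1  3  3  2  1  1
Best peak at i=8 (value 27): inc=6, dec=3, length 6+3−1 = 8.

8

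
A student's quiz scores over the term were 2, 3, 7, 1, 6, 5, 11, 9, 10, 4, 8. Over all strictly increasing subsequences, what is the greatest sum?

Let S[i] be the best sum of a strictly increasing subsequence ending at i:
i:      1  2  3  4  5  6  7  8  9 10 11
a[i]:   2  3  7  1  6  5 11  9 10  4  8
S:      2  5 12  1 11 10 23 21 31  9 20
Maximum is 31 (e.g. 2 + 3 + 7 + 9 + 10).

31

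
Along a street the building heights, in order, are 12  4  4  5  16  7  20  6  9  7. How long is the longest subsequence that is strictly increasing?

Let dp[i] be the length of the longest such subsequence ending at index i:
i:      1  2  3  4  5  6  7  8  9 10
a[i]:  12  4  4  5 16  7 20  6  9  7
dp:     1  1  1  2  3  3  4  3  4  4
Maximum dp value is 4.

4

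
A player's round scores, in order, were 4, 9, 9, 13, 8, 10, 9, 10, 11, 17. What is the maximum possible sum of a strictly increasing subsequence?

59

Let S[i] be the best sum of a strictly increasing subsequence ending at i:
i:      1  2  3  4  5  6  7  8  9 10
a[i]:   4  9  9 13  8 10  9 10 11 17
S:      4 13 13 26 12 23 21 31 42 59
Maximum is 59 (e.g. 4 + 8 + 9 + 10 + 11 + 17).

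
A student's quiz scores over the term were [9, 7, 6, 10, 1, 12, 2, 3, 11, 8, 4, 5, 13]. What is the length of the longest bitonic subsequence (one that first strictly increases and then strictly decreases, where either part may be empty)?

inc[i] = longest strictly increasing subsequence ending at i; dec[i] = longest strictly decreasing subsequence starting at i:
i:      1  2  3  4  5  6  7  8  9 10 11 12 13
a[i]:   9  7  6 10  1 12  2  3 11  8  4  5 13
inc:    1  1  1  2  1  3  2  3  4  4  4  5  6
dec:    4  3  2  3  1  4  1  1  3  2  1  1  1
Best peak at i=6 (value 12): inc=3, dec=4, length 3+4−1 = 6.

6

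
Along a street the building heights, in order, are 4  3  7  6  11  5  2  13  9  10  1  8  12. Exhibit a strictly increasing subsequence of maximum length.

Patience tails give the LIS length; then backtrack through the dp parents:
4 → extends → [4]
3 → replaces 4 → [3]
7 → extends → [3, 7]
6 → replaces 7 → [3, 6]
11 → extends → [3, 6, 11]
5 → replaces 6 → [3, 5, 11]
2 → replaces 3 → [2, 5, 11]
13 → extends → [2, 5, 11, 13]
9 → replaces 11 → [2, 5, 9, 13]
10 → replaces 13 → [2, 5, 9, 10]
1 → replaces 2 → [1, 5, 9, 10]
8 → replaces 9 → [1, 5, 8, 10]
12 → extends → [1, 5, 8, 10, 12]
Length 5; one witness is 4, 7, 9, 10, 12.

4, 7, 9, 10, 12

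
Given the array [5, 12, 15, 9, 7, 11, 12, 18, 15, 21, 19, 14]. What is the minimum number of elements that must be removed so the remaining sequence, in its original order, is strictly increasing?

Fewest deletions = n − (longest strictly increasing subsequence).
i:      1  2  3  4  5  6  7  8  9 10 11 12
a[i]:   5 12 15  9  7 11 12 18 15 21 19 14
dp:     1  2  3  2  2  3  4  5  5  6  6  5
max dp = 6, so deletions = 12 − 6 = 6.

6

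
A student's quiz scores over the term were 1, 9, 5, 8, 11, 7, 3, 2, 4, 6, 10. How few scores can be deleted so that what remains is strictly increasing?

6

Fewest deletions = n − (longest strictly increasing subsequence).
i:      1  2  3  4  5  6  7  8  9 10 11
a[i]:   1  9  5  8 11  7  3  2  4  6 10
dp:     1  2  2  3  4  3  2  2  3  4  5
max dp = 5, so deletions = 11 − 5 = 6.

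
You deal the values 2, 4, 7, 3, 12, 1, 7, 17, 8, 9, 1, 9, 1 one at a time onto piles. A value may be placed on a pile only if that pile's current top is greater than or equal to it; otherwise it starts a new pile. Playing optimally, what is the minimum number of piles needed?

5

Place each on the leftmost legal pile:
2 → new pile 1 (tops now [2])
4 → new pile 2 (tops now [2, 4])
7 → new pile 3 (tops now [2, 4, 7])
3 → pile 2 (tops now [2, 3, 7])
12 → new pile 4 (tops now [2, 3, 7, 12])
1 → pile 1 (tops now [1, 3, 7, 12])
7 → pile 3 (tops now [1, 3, 7, 12])
17 → new pile 5 (tops now [1, 3, 7, 12, 17])
8 → pile 4 (tops now [1, 3, 7, 8, 17])
9 → pile 5 (tops now [1, 3, 7, 8, 9])
1 → pile 1 (tops now [1, 3, 7, 8, 9])
9 → pile 5 (tops now [1, 3, 7, 8, 9])
1 → pile 1 (tops now [1, 3, 7, 8, 9])
Five piles.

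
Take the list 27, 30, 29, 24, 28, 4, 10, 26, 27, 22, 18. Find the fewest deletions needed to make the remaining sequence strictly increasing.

Fewest deletions = n − (longest strictly increasing subsequence).
Patience tails:
27 → extends → [27]
30 → extends → [27, 30]
29 → replaces 30 → [27, 29]
24 → replaces 27 → [24, 29]
28 → replaces 29 → [24, 28]
4 → replaces 24 → [4, 28]
10 → replaces 28 → [4, 10]
26 → extends → [4, 10, 26]
27 → extends → [4, 10, 26, 27]
22 → replaces 26 → [4, 10, 22, 27]
18 → replaces 22 → [4, 10, 18, 27]
Longest strictly increasing subsequence has length 4, so deletions = 11 − 4 = 7.

7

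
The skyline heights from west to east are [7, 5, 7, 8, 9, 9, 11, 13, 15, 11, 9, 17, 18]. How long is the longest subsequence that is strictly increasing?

9

Let dp[i] be the length of the longest such subsequence ending at index i:
i:      1  2  3  4  5  6  7  8  9 10 11 12 13
a[i]:   7  5  7  8  9  9 11 13 15 11  9 17 18
dp:     1  1  2  3  4  4  5  6  7  5  4  8  9
Maximum dp value is 9.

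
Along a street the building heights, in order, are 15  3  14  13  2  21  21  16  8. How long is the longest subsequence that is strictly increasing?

Let dp[i] be the length of the longest such subsequence ending at index i:
i:      1  2  3  4  5  6  7  8  9
a[i]:  15  3 14 13  2 21 21 16  8
dp:     1  1  2  2  1  3  3  3  2
Maximum dp value is 3.

3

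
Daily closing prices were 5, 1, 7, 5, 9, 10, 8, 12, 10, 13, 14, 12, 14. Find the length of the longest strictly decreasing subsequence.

2

Negate each value so 'decreasing' becomes 'increasing', then run patience tails on the negated sequence:
-5 → extends → [-5]
-1 → extends → [-5, -1]
-7 → replaces -5 → [-7, -1]
-5 → replaces -1 → [-7, -5]
-9 → replaces -7 → [-9, -5]
-10 → replaces -9 → [-10, -5]
-8 → replaces -5 → [-10, -8]
-12 → replaces -10 → [-12, -8]
-10 → replaces -8 → [-12, -10]
-13 → replaces -12 → [-13, -10]
-14 → replaces -13 → [-14, -10]
-12 → replaces -10 → [-14, -12]
-14 → already a tail → [-14, -12]
Two tails, so the longest strictly decreasing subsequence of the original has length 2.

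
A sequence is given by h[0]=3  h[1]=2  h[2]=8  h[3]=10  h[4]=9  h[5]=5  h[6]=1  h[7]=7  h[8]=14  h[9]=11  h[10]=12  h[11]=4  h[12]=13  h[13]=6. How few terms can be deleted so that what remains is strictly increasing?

8

Fewest deletions = n − (longest strictly increasing subsequence).
i:      0  1  2  3  4  5  6  7  8  9 10 11 12 13
h[i]:   3  2  8 10  9  5  1  7 14 11 12  4 13  6
dp:     1  1  2  3  3  2  1  3  4  4  5  2  6  3
max dp = 6, so deletions = 14 − 6 = 8.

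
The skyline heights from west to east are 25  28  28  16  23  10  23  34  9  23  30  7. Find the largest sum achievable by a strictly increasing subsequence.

87

Let S[i] be the best sum of a strictly increasing subsequence ending at i:
i:      1  2  3  4  5  6  7  8  9 10 11 12
a[i]:  25 28 28 16 23 10 23 34  9 23 30  7
S:     25 53 53 16 39 10 39 87  9 39 83  7
Maximum is 87 (e.g. 25 + 28 + 34).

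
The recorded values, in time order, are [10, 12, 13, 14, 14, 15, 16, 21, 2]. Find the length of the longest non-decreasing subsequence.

Let dp[i] be the length of the longest such subsequence ending at index i:
i:      1  2  3  4  5  6  7  8  9
a[i]:  10 12 13 14 14 15 16 21  2
dp:     1  2  3  4  5  6  7  8  1
Maximum dp value is 8.

8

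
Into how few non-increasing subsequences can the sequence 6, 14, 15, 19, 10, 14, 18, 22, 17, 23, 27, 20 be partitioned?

Place each on the leftmost legal pile:
6 → new pile 1 (tops now [6])
14 → new pile 2 (tops now [6, 14])
15 → new pile 3 (tops now [6, 14, 15])
19 → new pile 4 (tops now [6, 14, 15, 19])
10 → pile 2 (tops now [6, 10, 15, 19])
14 → pile 3 (tops now [6, 10, 14, 19])
18 → pile 4 (tops now [6, 10, 14, 18])
22 → new pile 5 (tops now [6, 10, 14, 18, 22])
17 → pile 4 (tops now [6, 10, 14, 17, 22])
23 → new pile 6 (tops now [6, 10, 14, 17, 22, 23])
27 → new pile 7 (tops now [6, 10, 14, 17, 22, 23, 27])
20 → pile 5 (tops now [6, 10, 14, 17, 20, 23, 27])
Seven piles.

7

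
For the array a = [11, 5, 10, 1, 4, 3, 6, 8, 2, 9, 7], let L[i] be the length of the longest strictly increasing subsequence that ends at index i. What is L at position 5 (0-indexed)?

dp[i] = 1 + max{dp[j] : j<i, a[j]<a[i]} (or 1 if no such j):
i:      0  1  2  3  4  5  6  7  8  9 10
a[i]:  11  5 10  1  4  3  6  8  2  9  7
dp:     1  1  2  1  2  2  3  4  2  5  4
At index 5 the value is 2.

2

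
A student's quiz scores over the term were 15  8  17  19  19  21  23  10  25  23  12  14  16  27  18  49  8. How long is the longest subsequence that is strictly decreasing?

4

Let dp[i] be the longest strictly decreasing subsequence ending at i:
i:      1  2  3  4  5  6  7  8  9 10 11 12 13 14 15 16 17
a[i]:  15  8 17 19 19 21 23 10 25 23 12 14 16 27 18 49  8
dp:     1  2  1  1  1  1  1  2  1  2  3  3  3  1  3  1  4
Maximum is 4.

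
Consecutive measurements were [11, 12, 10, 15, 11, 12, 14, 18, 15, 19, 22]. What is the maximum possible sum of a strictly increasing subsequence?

Let S[i] be the best sum of a strictly increasing subsequence ending at i:
i:       1   2   3   4   5   6   7   8   9  10  11
a[i]:   11  12  10  15  11  12  14  18  15  19  22
S:      11  23  10  38  21  33  47  65  62  84 106
Maximum is 106 (e.g. 10 + 11 + 12 + 14 + 18 + 19 + 22).

106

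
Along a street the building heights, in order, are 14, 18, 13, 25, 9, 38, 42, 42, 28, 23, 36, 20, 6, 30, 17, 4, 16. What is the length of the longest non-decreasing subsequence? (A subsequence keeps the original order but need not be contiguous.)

6

Track the smallest tail for each achievable length (allowing ties):
14 → extends → [14]
18 → extends → [14, 18]
13 → replaces 14 → [13, 18]
25 → extends → [13, 18, 25]
9 → replaces 13 → [9, 18, 25]
38 → extends → [9, 18, 25, 38]
42 → extends → [9, 18, 25, 38, 42]
42 → extends → [9, 18, 25, 38, 42, 42]
28 → replaces 38 → [9, 18, 25, 28, 42, 42]
23 → replaces 25 → [9, 18, 23, 28, 42, 42]
36 → replaces 42 → [9, 18, 23, 28, 36, 42]
20 → replaces 23 → [9, 18, 20, 28, 36, 42]
6 → replaces 9 → [6, 18, 20, 28, 36, 42]
30 → replaces 36 → [6, 18, 20, 28, 30, 42]
17 → replaces 18 → [6, 17, 20, 28, 30, 42]
4 → replaces 6 → [4, 17, 20, 28, 30, 42]
16 → replaces 17 → [4, 16, 20, 28, 30, 42]
Six tails, so the longest non-decreasing subsequence has length 6 (e.g. 14, 18, 25, 38, 42, 42).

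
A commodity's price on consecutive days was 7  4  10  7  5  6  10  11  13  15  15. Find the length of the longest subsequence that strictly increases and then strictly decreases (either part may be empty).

inc[i] = longest strictly increasing subsequence ending at i; dec[i] = longest strictly decreasing subsequence starting at i:
i:      1  2  3  4  5  6  7  8  9 10 11
a[i]:   7  4 10  7  5  6 10 11 13 15 15
inc:    1  1  2  2  2  3  4  5  6  7  7
dec:    2  1  3  2  1  1  1  1  1  1  1
Best peak at i=10 (value 15): inc=7, dec=1, length 7+1−1 = 7.

7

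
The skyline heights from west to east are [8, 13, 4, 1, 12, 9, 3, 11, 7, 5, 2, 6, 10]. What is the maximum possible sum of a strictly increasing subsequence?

28

Let S[i] be the best sum of a strictly increasing subsequence ending at i:
i:      1  2  3  4  5  6  7  8  9 10 11 12 13
a[i]:   8 13  4  1 12  9  3 11  7  5  2  6 10
S:      8 21  4  1 20 17  4 28 11  9  3 15 27
Maximum is 28 (e.g. 8 + 9 + 11).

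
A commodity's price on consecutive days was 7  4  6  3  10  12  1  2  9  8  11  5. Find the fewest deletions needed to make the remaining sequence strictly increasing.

8

Fewest deletions = n − (longest strictly increasing subsequence).
Patience tails:
7 → extends → [7]
4 → replaces 7 → [4]
6 → extends → [4, 6]
3 → replaces 4 → [3, 6]
10 → extends → [3, 6, 10]
12 → extends → [3, 6, 10, 12]
1 → replaces 3 → [1, 6, 10, 12]
2 → replaces 6 → [1, 2, 10, 12]
9 → replaces 10 → [1, 2, 9, 12]
8 → replaces 9 → [1, 2, 8, 12]
11 → replaces 12 → [1, 2, 8, 11]
5 → replaces 8 → [1, 2, 5, 11]
Longest strictly increasing subsequence has length 4, so deletions = 12 − 4 = 8.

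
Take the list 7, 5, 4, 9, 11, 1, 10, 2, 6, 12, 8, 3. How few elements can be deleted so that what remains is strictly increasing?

Fewest deletions = n − (longest strictly increasing subsequence).
i:      1  2  3  4  5  6  7  8  9 10 11 12
a[i]:   7  5  4  9 11  1 10  2  6 12  8  3
dp:     1  1  1  2  3  1  3  2  3  4  4  3
max dp = 4, so deletions = 12 − 4 = 8.

8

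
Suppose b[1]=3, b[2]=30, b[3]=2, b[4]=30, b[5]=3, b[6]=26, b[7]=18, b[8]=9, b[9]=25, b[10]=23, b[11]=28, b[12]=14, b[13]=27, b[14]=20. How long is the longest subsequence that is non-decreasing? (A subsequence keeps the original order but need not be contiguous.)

5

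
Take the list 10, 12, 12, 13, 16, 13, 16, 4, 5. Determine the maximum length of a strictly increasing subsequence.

Track the smallest tail for each achievable length (strict):
10 → extends → [10]
12 → extends → [10, 12]
12 → already a tail → [10, 12]
13 → extends → [10, 12, 13]
16 → extends → [10, 12, 13, 16]
13 → already a tail → [10, 12, 13, 16]
16 → already a tail → [10, 12, 13, 16]
4 → replaces 10 → [4, 12, 13, 16]
5 → replaces 12 → [4, 5, 13, 16]
Four tails, so the longest strictly increasing subsequence has length 4 (e.g. 10, 12, 13, 16).

4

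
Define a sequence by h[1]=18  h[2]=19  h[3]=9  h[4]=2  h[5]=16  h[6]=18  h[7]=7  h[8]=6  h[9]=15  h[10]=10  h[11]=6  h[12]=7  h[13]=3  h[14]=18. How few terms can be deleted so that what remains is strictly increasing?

10

Fewest deletions = n − (longest strictly increasing subsequence).
Patience tails:
18 → extends → [18]
19 → extends → [18, 19]
9 → replaces 18 → [9, 19]
2 → replaces 9 → [2, 19]
16 → replaces 19 → [2, 16]
18 → extends → [2, 16, 18]
7 → replaces 16 → [2, 7, 18]
6 → replaces 7 → [2, 6, 18]
15 → replaces 18 → [2, 6, 15]
10 → replaces 15 → [2, 6, 10]
6 → already a tail → [2, 6, 10]
7 → replaces 10 → [2, 6, 7]
3 → replaces 6 → [2, 3, 7]
18 → extends → [2, 3, 7, 18]
Longest strictly increasing subsequence has length 4, so deletions = 14 − 4 = 10.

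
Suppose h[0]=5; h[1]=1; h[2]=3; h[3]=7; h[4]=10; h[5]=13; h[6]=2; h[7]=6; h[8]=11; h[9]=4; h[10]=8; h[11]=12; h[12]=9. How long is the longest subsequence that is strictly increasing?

Track the smallest tail for each achievable length (strict):
5 → extends → [5]
1 → replaces 5 → [1]
3 → extends → [1, 3]
7 → extends → [1, 3, 7]
10 → extends → [1, 3, 7, 10]
13 → extends → [1, 3, 7, 10, 13]
2 → replaces 3 → [1, 2, 7, 10, 13]
6 → replaces 7 → [1, 2, 6, 10, 13]
11 → replaces 13 → [1, 2, 6, 10, 11]
4 → replaces 6 → [1, 2, 4, 10, 11]
8 → replaces 10 → [1, 2, 4, 8, 11]
12 → extends → [1, 2, 4, 8, 11, 12]
9 → replaces 11 → [1, 2, 4, 8, 9, 12]
Six tails, so the longest strictly increasing subsequence has length 6 (e.g. 1, 3, 7, 10, 11, 12).

6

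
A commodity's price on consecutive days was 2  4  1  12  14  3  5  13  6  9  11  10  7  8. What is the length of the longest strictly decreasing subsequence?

Let dp[i] be the longest strictly decreasing subsequence ending at i:
i:      1  2  3  4  5  6  7  8  9 10 11 12 13 14
a[i]:   2  4  1 12 14  3  5 13  6  9 11 10  7  8
dp:     1  1  2  1  1  2  2  2  3  3  3  4  5  5
Maximum is 5.

5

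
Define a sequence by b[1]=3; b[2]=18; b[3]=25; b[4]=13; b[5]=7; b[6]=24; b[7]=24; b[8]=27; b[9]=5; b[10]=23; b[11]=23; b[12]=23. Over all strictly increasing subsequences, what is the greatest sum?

Let S[i] be the best sum of a strictly increasing subsequence ending at i:
i:      1  2  3  4  5  6  7  8  9 10 11 12
b[i]:   3 18 25 13  7 24 24 27  5 23 23 23
S:      3 21 46 16 10 45 45 73  8 44 44 44
Maximum is 73 (e.g. 3 + 18 + 25 + 27).

73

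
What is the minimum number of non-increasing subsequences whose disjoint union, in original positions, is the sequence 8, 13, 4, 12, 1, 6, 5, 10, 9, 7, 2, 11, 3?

4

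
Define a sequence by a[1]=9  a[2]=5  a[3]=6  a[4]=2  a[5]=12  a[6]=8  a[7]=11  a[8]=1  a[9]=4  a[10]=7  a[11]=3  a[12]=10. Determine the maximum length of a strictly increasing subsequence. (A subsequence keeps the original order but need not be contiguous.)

4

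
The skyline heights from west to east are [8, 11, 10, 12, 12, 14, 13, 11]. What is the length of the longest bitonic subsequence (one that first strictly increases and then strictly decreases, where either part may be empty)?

6

inc[i] = longest strictly increasing subsequence ending at i; dec[i] = longest strictly decreasing subsequence starting at i:
i:      1  2  3  4  5  6  7  8
a[i]:   8 11 10 12 12 14 13 11
inc:    1  2  2  3  3  4  4  3
dec:    1  2  1  2  2  3  2  1
Best peak at i=6 (value 14): inc=4, dec=3, length 4+3−1 = 6.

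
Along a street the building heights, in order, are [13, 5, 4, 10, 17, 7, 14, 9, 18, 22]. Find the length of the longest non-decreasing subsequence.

5

Let dp[i] be the length of the longest such subsequence ending at index i:
i:      1  2  3  4  5  6  7  8  9 10
a[i]:  13  5  4 10 17  7 14  9 18 22
dp:     1  1  1  2  3  2  3  3  4  5
Maximum dp value is 5.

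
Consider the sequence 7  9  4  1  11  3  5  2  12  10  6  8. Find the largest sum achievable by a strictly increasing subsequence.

39

Let S[i] be the best sum of a strictly increasing subsequence ending at i:
i:      1  2  3  4  5  6  7  8  9 10 11 12
a[i]:   7  9  4  1 11  3  5  2 12 10  6  8
S:      7 16  4  1 27  4  9  3 39 26 15 23
Maximum is 39 (e.g. 7 + 9 + 11 + 12).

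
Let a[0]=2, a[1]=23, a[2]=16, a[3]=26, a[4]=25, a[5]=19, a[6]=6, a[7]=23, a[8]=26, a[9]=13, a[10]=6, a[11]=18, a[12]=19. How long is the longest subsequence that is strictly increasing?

Track the smallest tail for each achievable length (strict):
2 → extends → [2]
23 → extends → [2, 23]
16 → replaces 23 → [2, 16]
26 → extends → [2, 16, 26]
25 → replaces 26 → [2, 16, 25]
19 → replaces 25 → [2, 16, 19]
6 → replaces 16 → [2, 6, 19]
23 → extends → [2, 6, 19, 23]
26 → extends → [2, 6, 19, 23, 26]
13 → replaces 19 → [2, 6, 13, 23, 26]
6 → already a tail → [2, 6, 13, 23, 26]
18 → replaces 23 → [2, 6, 13, 18, 26]
19 → replaces 26 → [2, 6, 13, 18, 19]
Five tails, so the longest strictly increasing subsequence has length 5 (e.g. 2, 16, 19, 23, 26).

5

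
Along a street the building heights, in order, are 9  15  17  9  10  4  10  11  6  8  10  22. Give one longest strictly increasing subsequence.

4, 6, 8, 10, 22

Patience tails give the LIS length; then backtrack through the dp parents:
9 → extends → [9]
15 → extends → [9, 15]
17 → extends → [9, 15, 17]
9 → already a tail → [9, 15, 17]
10 → replaces 15 → [9, 10, 17]
4 → replaces 9 → [4, 10, 17]
10 → already a tail → [4, 10, 17]
11 → replaces 17 → [4, 10, 11]
6 → replaces 10 → [4, 6, 11]
8 → replaces 11 → [4, 6, 8]
10 → extends → [4, 6, 8, 10]
22 → extends → [4, 6, 8, 10, 22]
Length 5; one witness is 4, 6, 8, 10, 22.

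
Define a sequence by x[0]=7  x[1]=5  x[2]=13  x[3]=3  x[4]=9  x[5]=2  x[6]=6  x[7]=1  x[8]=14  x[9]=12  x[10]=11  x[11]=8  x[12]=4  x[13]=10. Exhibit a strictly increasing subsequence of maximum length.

5, 6, 8, 10

Patience tails give the LIS length; then backtrack through the dp parents:
7 → extends → [7]
5 → replaces 7 → [5]
13 → extends → [5, 13]
3 → replaces 5 → [3, 13]
9 → replaces 13 → [3, 9]
2 → replaces 3 → [2, 9]
6 → replaces 9 → [2, 6]
1 → replaces 2 → [1, 6]
14 → extends → [1, 6, 14]
12 → replaces 14 → [1, 6, 12]
11 → replaces 12 → [1, 6, 11]
8 → replaces 11 → [1, 6, 8]
4 → replaces 6 → [1, 4, 8]
10 → extends → [1, 4, 8, 10]
Length 4; one witness is 5, 6, 8, 10.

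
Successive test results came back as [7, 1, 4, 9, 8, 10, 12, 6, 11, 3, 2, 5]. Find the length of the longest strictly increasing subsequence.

Let dp[i] be the length of the longest such subsequence ending at index i:
i:      1  2  3  4  5  6  7  8  9 10 11 12
a[i]:   7  1  4  9  8 10 12  6 11  3  2  5
dp:     1  1  2  3  3  4  5  3  5  2  2  3
Maximum dp value is 5.

5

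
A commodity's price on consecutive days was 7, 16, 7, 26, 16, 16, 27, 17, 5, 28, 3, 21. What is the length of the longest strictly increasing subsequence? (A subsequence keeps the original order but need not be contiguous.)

Let dp[i] be the length of the longest such subsequence ending at index i:
i:      1  2  3  4  5  6  7  8  9 10 11 12
a[i]:   7 16  7 26 16 16 27 17  5 28  3 21
dp:     1  2  1  3  2  2  4  3  1  5  1  4
Maximum dp value is 5.

5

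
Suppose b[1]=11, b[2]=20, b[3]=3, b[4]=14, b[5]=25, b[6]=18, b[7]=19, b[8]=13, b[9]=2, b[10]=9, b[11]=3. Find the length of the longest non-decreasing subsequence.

Track the smallest tail for each achievable length (allowing ties):
11 → extends → [11]
20 → extends → [11, 20]
3 → replaces 11 → [3, 20]
14 → replaces 20 → [3, 14]
25 → extends → [3, 14, 25]
18 → replaces 25 → [3, 14, 18]
19 → extends → [3, 14, 18, 19]
13 → replaces 14 → [3, 13, 18, 19]
2 → replaces 3 → [2, 13, 18, 19]
9 → replaces 13 → [2, 9, 18, 19]
3 → replaces 9 → [2, 3, 18, 19]
Four tails, so the longest non-decreasing subsequence has length 4 (e.g. 11, 14, 18, 19).

4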